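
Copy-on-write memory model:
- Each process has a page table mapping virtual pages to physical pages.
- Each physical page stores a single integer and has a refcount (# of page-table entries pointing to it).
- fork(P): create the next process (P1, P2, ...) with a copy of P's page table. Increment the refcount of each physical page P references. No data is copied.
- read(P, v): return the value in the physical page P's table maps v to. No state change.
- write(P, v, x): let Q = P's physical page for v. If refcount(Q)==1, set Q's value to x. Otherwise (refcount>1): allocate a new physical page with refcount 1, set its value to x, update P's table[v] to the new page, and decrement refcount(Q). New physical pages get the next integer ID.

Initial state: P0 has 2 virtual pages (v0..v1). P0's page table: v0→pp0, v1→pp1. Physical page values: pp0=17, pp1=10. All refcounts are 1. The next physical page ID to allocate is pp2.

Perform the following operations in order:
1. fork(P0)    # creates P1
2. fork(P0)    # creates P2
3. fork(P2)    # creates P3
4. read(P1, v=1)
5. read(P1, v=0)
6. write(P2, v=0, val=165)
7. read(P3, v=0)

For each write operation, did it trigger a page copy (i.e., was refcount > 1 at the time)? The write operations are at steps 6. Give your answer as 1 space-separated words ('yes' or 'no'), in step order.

Op 1: fork(P0) -> P1. 2 ppages; refcounts: pp0:2 pp1:2
Op 2: fork(P0) -> P2. 2 ppages; refcounts: pp0:3 pp1:3
Op 3: fork(P2) -> P3. 2 ppages; refcounts: pp0:4 pp1:4
Op 4: read(P1, v1) -> 10. No state change.
Op 5: read(P1, v0) -> 17. No state change.
Op 6: write(P2, v0, 165). refcount(pp0)=4>1 -> COPY to pp2. 3 ppages; refcounts: pp0:3 pp1:4 pp2:1
Op 7: read(P3, v0) -> 17. No state change.

yes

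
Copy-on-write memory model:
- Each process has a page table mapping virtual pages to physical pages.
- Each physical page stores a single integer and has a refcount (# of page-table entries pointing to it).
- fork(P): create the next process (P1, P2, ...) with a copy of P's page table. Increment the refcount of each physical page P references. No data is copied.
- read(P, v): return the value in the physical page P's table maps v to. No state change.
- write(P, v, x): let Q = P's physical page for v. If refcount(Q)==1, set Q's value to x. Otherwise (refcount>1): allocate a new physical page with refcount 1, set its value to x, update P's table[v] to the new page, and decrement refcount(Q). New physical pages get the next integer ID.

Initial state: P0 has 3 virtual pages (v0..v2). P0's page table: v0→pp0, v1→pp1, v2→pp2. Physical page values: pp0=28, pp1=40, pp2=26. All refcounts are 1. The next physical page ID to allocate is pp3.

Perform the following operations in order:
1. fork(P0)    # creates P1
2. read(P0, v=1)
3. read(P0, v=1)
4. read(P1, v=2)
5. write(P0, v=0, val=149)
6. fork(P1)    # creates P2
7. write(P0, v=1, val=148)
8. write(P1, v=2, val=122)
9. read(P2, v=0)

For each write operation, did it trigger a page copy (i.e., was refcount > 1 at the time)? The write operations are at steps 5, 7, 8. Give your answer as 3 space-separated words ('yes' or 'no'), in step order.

Op 1: fork(P0) -> P1. 3 ppages; refcounts: pp0:2 pp1:2 pp2:2
Op 2: read(P0, v1) -> 40. No state change.
Op 3: read(P0, v1) -> 40. No state change.
Op 4: read(P1, v2) -> 26. No state change.
Op 5: write(P0, v0, 149). refcount(pp0)=2>1 -> COPY to pp3. 4 ppages; refcounts: pp0:1 pp1:2 pp2:2 pp3:1
Op 6: fork(P1) -> P2. 4 ppages; refcounts: pp0:2 pp1:3 pp2:3 pp3:1
Op 7: write(P0, v1, 148). refcount(pp1)=3>1 -> COPY to pp4. 5 ppages; refcounts: pp0:2 pp1:2 pp2:3 pp3:1 pp4:1
Op 8: write(P1, v2, 122). refcount(pp2)=3>1 -> COPY to pp5. 6 ppages; refcounts: pp0:2 pp1:2 pp2:2 pp3:1 pp4:1 pp5:1
Op 9: read(P2, v0) -> 28. No state change.

yes yes yes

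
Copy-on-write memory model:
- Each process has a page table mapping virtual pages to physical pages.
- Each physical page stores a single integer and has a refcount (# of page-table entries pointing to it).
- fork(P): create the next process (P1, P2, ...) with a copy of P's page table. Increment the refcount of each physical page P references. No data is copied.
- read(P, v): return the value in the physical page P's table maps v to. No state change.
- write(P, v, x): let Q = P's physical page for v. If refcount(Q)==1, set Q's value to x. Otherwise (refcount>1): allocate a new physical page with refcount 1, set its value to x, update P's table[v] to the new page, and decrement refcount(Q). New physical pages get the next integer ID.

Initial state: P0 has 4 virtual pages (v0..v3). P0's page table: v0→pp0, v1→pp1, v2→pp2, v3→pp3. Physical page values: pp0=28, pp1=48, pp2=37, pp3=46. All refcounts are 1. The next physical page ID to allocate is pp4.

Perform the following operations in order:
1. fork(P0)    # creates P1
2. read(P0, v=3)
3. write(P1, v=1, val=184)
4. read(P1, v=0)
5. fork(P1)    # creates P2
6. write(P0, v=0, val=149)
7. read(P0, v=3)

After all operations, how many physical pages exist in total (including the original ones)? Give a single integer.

Answer: 6

Derivation:
Op 1: fork(P0) -> P1. 4 ppages; refcounts: pp0:2 pp1:2 pp2:2 pp3:2
Op 2: read(P0, v3) -> 46. No state change.
Op 3: write(P1, v1, 184). refcount(pp1)=2>1 -> COPY to pp4. 5 ppages; refcounts: pp0:2 pp1:1 pp2:2 pp3:2 pp4:1
Op 4: read(P1, v0) -> 28. No state change.
Op 5: fork(P1) -> P2. 5 ppages; refcounts: pp0:3 pp1:1 pp2:3 pp3:3 pp4:2
Op 6: write(P0, v0, 149). refcount(pp0)=3>1 -> COPY to pp5. 6 ppages; refcounts: pp0:2 pp1:1 pp2:3 pp3:3 pp4:2 pp5:1
Op 7: read(P0, v3) -> 46. No state change.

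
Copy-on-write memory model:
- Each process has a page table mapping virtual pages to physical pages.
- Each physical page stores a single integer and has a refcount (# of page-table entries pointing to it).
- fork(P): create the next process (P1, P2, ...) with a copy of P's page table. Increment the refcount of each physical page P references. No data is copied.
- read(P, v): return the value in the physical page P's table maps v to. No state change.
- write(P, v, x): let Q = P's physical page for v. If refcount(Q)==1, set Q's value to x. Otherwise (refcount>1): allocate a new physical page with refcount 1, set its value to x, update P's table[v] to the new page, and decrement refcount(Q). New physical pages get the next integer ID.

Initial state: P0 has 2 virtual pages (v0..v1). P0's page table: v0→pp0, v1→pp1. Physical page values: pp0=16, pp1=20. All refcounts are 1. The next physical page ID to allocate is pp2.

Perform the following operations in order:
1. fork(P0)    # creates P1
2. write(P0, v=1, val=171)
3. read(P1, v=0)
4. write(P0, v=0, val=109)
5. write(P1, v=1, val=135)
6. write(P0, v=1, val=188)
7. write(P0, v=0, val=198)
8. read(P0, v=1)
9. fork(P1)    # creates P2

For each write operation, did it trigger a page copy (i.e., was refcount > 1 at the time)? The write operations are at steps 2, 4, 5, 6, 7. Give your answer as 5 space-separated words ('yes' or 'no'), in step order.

Op 1: fork(P0) -> P1. 2 ppages; refcounts: pp0:2 pp1:2
Op 2: write(P0, v1, 171). refcount(pp1)=2>1 -> COPY to pp2. 3 ppages; refcounts: pp0:2 pp1:1 pp2:1
Op 3: read(P1, v0) -> 16. No state change.
Op 4: write(P0, v0, 109). refcount(pp0)=2>1 -> COPY to pp3. 4 ppages; refcounts: pp0:1 pp1:1 pp2:1 pp3:1
Op 5: write(P1, v1, 135). refcount(pp1)=1 -> write in place. 4 ppages; refcounts: pp0:1 pp1:1 pp2:1 pp3:1
Op 6: write(P0, v1, 188). refcount(pp2)=1 -> write in place. 4 ppages; refcounts: pp0:1 pp1:1 pp2:1 pp3:1
Op 7: write(P0, v0, 198). refcount(pp3)=1 -> write in place. 4 ppages; refcounts: pp0:1 pp1:1 pp2:1 pp3:1
Op 8: read(P0, v1) -> 188. No state change.
Op 9: fork(P1) -> P2. 4 ppages; refcounts: pp0:2 pp1:2 pp2:1 pp3:1

yes yes no no no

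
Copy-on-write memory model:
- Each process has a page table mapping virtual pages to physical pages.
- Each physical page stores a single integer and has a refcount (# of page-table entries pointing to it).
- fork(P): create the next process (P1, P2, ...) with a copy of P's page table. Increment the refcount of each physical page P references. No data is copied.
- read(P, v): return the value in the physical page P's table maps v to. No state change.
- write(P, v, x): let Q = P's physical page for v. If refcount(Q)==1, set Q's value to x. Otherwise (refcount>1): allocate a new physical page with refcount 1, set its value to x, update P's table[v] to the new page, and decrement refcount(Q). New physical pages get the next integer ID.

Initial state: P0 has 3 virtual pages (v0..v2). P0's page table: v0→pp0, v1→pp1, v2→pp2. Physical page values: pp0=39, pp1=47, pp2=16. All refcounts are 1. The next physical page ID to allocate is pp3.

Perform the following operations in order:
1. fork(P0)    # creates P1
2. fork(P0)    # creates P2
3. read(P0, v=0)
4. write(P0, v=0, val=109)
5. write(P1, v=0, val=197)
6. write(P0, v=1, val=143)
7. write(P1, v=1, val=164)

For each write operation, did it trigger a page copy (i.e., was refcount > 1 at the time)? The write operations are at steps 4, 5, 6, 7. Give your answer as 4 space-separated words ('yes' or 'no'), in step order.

Op 1: fork(P0) -> P1. 3 ppages; refcounts: pp0:2 pp1:2 pp2:2
Op 2: fork(P0) -> P2. 3 ppages; refcounts: pp0:3 pp1:3 pp2:3
Op 3: read(P0, v0) -> 39. No state change.
Op 4: write(P0, v0, 109). refcount(pp0)=3>1 -> COPY to pp3. 4 ppages; refcounts: pp0:2 pp1:3 pp2:3 pp3:1
Op 5: write(P1, v0, 197). refcount(pp0)=2>1 -> COPY to pp4. 5 ppages; refcounts: pp0:1 pp1:3 pp2:3 pp3:1 pp4:1
Op 6: write(P0, v1, 143). refcount(pp1)=3>1 -> COPY to pp5. 6 ppages; refcounts: pp0:1 pp1:2 pp2:3 pp3:1 pp4:1 pp5:1
Op 7: write(P1, v1, 164). refcount(pp1)=2>1 -> COPY to pp6. 7 ppages; refcounts: pp0:1 pp1:1 pp2:3 pp3:1 pp4:1 pp5:1 pp6:1

yes yes yes yes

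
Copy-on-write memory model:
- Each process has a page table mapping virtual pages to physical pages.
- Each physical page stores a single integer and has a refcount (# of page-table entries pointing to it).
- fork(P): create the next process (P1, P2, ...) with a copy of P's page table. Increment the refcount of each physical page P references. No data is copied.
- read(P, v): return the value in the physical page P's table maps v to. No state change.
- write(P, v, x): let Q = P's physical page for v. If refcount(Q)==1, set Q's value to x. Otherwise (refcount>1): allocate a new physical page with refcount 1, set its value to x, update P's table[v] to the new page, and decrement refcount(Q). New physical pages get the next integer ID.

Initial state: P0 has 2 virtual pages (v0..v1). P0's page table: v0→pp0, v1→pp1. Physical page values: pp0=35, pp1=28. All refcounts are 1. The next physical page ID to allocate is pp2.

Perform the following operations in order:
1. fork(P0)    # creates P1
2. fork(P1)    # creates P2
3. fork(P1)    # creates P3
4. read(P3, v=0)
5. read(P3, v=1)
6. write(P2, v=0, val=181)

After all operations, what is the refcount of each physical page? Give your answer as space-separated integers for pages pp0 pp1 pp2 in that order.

Op 1: fork(P0) -> P1. 2 ppages; refcounts: pp0:2 pp1:2
Op 2: fork(P1) -> P2. 2 ppages; refcounts: pp0:3 pp1:3
Op 3: fork(P1) -> P3. 2 ppages; refcounts: pp0:4 pp1:4
Op 4: read(P3, v0) -> 35. No state change.
Op 5: read(P3, v1) -> 28. No state change.
Op 6: write(P2, v0, 181). refcount(pp0)=4>1 -> COPY to pp2. 3 ppages; refcounts: pp0:3 pp1:4 pp2:1

Answer: 3 4 1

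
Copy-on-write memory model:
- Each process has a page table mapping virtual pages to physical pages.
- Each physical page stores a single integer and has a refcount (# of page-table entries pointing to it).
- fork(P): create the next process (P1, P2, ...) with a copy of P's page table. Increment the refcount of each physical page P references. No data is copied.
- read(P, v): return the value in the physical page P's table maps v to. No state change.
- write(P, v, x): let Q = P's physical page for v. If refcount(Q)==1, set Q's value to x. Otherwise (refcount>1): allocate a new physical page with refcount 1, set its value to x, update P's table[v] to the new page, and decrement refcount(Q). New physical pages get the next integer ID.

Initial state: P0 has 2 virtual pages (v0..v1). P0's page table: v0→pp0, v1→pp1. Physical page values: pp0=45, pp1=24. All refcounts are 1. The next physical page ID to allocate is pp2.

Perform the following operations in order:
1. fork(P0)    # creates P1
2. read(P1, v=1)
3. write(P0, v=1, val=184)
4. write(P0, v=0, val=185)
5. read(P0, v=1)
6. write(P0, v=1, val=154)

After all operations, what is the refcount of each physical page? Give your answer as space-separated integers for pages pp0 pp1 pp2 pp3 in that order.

Answer: 1 1 1 1

Derivation:
Op 1: fork(P0) -> P1. 2 ppages; refcounts: pp0:2 pp1:2
Op 2: read(P1, v1) -> 24. No state change.
Op 3: write(P0, v1, 184). refcount(pp1)=2>1 -> COPY to pp2. 3 ppages; refcounts: pp0:2 pp1:1 pp2:1
Op 4: write(P0, v0, 185). refcount(pp0)=2>1 -> COPY to pp3. 4 ppages; refcounts: pp0:1 pp1:1 pp2:1 pp3:1
Op 5: read(P0, v1) -> 184. No state change.
Op 6: write(P0, v1, 154). refcount(pp2)=1 -> write in place. 4 ppages; refcounts: pp0:1 pp1:1 pp2:1 pp3:1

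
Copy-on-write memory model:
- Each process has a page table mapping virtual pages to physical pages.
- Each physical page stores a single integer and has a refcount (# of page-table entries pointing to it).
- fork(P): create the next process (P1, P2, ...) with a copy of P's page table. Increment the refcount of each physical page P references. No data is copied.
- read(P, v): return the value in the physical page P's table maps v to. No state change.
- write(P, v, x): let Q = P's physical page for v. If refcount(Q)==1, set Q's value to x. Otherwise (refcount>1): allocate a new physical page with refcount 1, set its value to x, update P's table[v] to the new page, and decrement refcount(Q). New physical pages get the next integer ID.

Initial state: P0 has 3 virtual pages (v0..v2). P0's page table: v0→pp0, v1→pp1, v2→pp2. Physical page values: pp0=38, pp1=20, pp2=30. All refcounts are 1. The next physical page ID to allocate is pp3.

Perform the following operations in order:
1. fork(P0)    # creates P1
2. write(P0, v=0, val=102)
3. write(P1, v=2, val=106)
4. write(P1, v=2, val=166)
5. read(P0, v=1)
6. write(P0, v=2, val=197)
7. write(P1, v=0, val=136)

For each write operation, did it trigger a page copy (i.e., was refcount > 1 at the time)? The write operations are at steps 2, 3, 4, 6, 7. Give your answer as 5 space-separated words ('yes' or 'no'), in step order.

Op 1: fork(P0) -> P1. 3 ppages; refcounts: pp0:2 pp1:2 pp2:2
Op 2: write(P0, v0, 102). refcount(pp0)=2>1 -> COPY to pp3. 4 ppages; refcounts: pp0:1 pp1:2 pp2:2 pp3:1
Op 3: write(P1, v2, 106). refcount(pp2)=2>1 -> COPY to pp4. 5 ppages; refcounts: pp0:1 pp1:2 pp2:1 pp3:1 pp4:1
Op 4: write(P1, v2, 166). refcount(pp4)=1 -> write in place. 5 ppages; refcounts: pp0:1 pp1:2 pp2:1 pp3:1 pp4:1
Op 5: read(P0, v1) -> 20. No state change.
Op 6: write(P0, v2, 197). refcount(pp2)=1 -> write in place. 5 ppages; refcounts: pp0:1 pp1:2 pp2:1 pp3:1 pp4:1
Op 7: write(P1, v0, 136). refcount(pp0)=1 -> write in place. 5 ppages; refcounts: pp0:1 pp1:2 pp2:1 pp3:1 pp4:1

yes yes no no no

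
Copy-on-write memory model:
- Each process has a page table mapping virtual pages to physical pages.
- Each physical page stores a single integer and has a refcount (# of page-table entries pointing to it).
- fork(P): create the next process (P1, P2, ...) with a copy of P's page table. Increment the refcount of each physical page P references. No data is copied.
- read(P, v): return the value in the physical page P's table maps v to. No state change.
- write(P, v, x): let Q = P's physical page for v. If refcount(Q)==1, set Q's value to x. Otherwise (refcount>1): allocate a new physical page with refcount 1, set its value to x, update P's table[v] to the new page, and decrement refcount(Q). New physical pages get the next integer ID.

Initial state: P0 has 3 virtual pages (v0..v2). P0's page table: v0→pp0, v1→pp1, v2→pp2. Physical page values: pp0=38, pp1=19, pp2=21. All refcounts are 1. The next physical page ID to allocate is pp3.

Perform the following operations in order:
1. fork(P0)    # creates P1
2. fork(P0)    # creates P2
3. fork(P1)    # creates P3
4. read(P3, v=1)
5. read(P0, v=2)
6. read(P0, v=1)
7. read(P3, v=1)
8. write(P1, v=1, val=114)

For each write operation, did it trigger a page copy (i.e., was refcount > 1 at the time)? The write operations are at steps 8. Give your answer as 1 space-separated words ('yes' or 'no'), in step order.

Op 1: fork(P0) -> P1. 3 ppages; refcounts: pp0:2 pp1:2 pp2:2
Op 2: fork(P0) -> P2. 3 ppages; refcounts: pp0:3 pp1:3 pp2:3
Op 3: fork(P1) -> P3. 3 ppages; refcounts: pp0:4 pp1:4 pp2:4
Op 4: read(P3, v1) -> 19. No state change.
Op 5: read(P0, v2) -> 21. No state change.
Op 6: read(P0, v1) -> 19. No state change.
Op 7: read(P3, v1) -> 19. No state change.
Op 8: write(P1, v1, 114). refcount(pp1)=4>1 -> COPY to pp3. 4 ppages; refcounts: pp0:4 pp1:3 pp2:4 pp3:1

yes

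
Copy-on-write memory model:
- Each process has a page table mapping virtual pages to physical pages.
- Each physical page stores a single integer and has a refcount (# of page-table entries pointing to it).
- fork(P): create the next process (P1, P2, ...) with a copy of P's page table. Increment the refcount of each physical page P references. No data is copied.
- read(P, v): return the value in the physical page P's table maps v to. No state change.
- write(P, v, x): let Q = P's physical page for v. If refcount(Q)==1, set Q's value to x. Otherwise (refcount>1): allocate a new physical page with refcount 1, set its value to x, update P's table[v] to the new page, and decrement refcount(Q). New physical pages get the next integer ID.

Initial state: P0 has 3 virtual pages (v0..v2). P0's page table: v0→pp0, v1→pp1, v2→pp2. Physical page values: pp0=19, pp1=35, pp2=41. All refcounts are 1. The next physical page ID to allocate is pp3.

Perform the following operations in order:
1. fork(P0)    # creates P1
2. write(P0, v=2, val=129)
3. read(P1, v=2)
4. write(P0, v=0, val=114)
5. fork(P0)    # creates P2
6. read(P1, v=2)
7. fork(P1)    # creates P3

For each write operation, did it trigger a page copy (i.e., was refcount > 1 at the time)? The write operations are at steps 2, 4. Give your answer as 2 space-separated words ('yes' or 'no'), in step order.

Op 1: fork(P0) -> P1. 3 ppages; refcounts: pp0:2 pp1:2 pp2:2
Op 2: write(P0, v2, 129). refcount(pp2)=2>1 -> COPY to pp3. 4 ppages; refcounts: pp0:2 pp1:2 pp2:1 pp3:1
Op 3: read(P1, v2) -> 41. No state change.
Op 4: write(P0, v0, 114). refcount(pp0)=2>1 -> COPY to pp4. 5 ppages; refcounts: pp0:1 pp1:2 pp2:1 pp3:1 pp4:1
Op 5: fork(P0) -> P2. 5 ppages; refcounts: pp0:1 pp1:3 pp2:1 pp3:2 pp4:2
Op 6: read(P1, v2) -> 41. No state change.
Op 7: fork(P1) -> P3. 5 ppages; refcounts: pp0:2 pp1:4 pp2:2 pp3:2 pp4:2

yes yes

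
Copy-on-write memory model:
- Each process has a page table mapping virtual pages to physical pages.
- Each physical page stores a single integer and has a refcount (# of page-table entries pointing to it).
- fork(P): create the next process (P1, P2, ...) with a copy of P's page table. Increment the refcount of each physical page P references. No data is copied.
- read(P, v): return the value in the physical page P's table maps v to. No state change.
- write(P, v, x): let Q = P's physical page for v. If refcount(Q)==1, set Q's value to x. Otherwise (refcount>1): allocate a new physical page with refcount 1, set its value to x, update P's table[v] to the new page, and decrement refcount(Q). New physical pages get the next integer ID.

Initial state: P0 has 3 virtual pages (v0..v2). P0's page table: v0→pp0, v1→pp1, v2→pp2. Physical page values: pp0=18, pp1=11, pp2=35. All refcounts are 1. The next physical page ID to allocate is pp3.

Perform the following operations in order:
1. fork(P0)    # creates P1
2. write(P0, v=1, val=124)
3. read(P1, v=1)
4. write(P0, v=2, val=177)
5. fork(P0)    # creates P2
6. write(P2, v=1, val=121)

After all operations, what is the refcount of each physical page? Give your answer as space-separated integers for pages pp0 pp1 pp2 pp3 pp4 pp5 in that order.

Answer: 3 1 1 1 2 1

Derivation:
Op 1: fork(P0) -> P1. 3 ppages; refcounts: pp0:2 pp1:2 pp2:2
Op 2: write(P0, v1, 124). refcount(pp1)=2>1 -> COPY to pp3. 4 ppages; refcounts: pp0:2 pp1:1 pp2:2 pp3:1
Op 3: read(P1, v1) -> 11. No state change.
Op 4: write(P0, v2, 177). refcount(pp2)=2>1 -> COPY to pp4. 5 ppages; refcounts: pp0:2 pp1:1 pp2:1 pp3:1 pp4:1
Op 5: fork(P0) -> P2. 5 ppages; refcounts: pp0:3 pp1:1 pp2:1 pp3:2 pp4:2
Op 6: write(P2, v1, 121). refcount(pp3)=2>1 -> COPY to pp5. 6 ppages; refcounts: pp0:3 pp1:1 pp2:1 pp3:1 pp4:2 pp5:1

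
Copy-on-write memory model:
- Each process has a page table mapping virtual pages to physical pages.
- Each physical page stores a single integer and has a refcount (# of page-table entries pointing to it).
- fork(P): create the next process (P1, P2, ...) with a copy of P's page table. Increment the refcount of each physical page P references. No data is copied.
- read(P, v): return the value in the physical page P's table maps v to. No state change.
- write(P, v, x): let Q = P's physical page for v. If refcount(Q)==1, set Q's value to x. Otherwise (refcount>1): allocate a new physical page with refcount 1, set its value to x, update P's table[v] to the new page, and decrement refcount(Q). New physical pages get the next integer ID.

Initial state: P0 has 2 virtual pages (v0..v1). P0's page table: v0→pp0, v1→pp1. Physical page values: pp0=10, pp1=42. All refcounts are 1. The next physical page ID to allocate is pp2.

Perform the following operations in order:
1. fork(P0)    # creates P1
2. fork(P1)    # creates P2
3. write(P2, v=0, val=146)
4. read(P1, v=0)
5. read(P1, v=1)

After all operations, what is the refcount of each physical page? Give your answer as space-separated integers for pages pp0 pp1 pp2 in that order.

Answer: 2 3 1

Derivation:
Op 1: fork(P0) -> P1. 2 ppages; refcounts: pp0:2 pp1:2
Op 2: fork(P1) -> P2. 2 ppages; refcounts: pp0:3 pp1:3
Op 3: write(P2, v0, 146). refcount(pp0)=3>1 -> COPY to pp2. 3 ppages; refcounts: pp0:2 pp1:3 pp2:1
Op 4: read(P1, v0) -> 10. No state change.
Op 5: read(P1, v1) -> 42. No state change.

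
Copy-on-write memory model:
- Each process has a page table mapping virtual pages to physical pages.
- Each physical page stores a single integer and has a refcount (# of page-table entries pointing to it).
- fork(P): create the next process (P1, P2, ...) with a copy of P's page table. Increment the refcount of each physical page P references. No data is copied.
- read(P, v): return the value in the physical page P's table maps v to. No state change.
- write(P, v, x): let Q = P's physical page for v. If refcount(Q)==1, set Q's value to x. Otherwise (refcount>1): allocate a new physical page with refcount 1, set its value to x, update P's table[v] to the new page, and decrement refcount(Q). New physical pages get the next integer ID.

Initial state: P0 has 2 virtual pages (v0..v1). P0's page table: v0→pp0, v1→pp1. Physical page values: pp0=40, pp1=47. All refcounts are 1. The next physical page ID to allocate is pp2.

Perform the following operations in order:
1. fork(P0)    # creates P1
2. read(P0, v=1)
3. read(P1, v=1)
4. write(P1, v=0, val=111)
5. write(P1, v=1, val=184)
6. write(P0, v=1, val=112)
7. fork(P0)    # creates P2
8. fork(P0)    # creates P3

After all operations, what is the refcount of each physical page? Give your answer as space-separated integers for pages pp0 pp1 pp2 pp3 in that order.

Op 1: fork(P0) -> P1. 2 ppages; refcounts: pp0:2 pp1:2
Op 2: read(P0, v1) -> 47. No state change.
Op 3: read(P1, v1) -> 47. No state change.
Op 4: write(P1, v0, 111). refcount(pp0)=2>1 -> COPY to pp2. 3 ppages; refcounts: pp0:1 pp1:2 pp2:1
Op 5: write(P1, v1, 184). refcount(pp1)=2>1 -> COPY to pp3. 4 ppages; refcounts: pp0:1 pp1:1 pp2:1 pp3:1
Op 6: write(P0, v1, 112). refcount(pp1)=1 -> write in place. 4 ppages; refcounts: pp0:1 pp1:1 pp2:1 pp3:1
Op 7: fork(P0) -> P2. 4 ppages; refcounts: pp0:2 pp1:2 pp2:1 pp3:1
Op 8: fork(P0) -> P3. 4 ppages; refcounts: pp0:3 pp1:3 pp2:1 pp3:1

Answer: 3 3 1 1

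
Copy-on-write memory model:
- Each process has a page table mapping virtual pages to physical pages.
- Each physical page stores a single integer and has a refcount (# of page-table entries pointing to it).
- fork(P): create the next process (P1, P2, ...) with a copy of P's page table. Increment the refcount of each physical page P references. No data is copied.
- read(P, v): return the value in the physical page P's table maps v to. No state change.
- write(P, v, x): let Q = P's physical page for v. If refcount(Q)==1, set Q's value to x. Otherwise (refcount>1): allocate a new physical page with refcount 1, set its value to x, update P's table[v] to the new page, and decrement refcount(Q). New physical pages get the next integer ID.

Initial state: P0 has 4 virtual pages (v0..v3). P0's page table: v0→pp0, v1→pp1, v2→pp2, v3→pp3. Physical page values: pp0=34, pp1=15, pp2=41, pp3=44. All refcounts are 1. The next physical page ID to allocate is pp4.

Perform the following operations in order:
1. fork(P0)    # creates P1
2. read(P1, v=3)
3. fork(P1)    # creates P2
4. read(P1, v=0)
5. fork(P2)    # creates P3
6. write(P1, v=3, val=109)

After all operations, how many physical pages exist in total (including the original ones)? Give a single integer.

Answer: 5

Derivation:
Op 1: fork(P0) -> P1. 4 ppages; refcounts: pp0:2 pp1:2 pp2:2 pp3:2
Op 2: read(P1, v3) -> 44. No state change.
Op 3: fork(P1) -> P2. 4 ppages; refcounts: pp0:3 pp1:3 pp2:3 pp3:3
Op 4: read(P1, v0) -> 34. No state change.
Op 5: fork(P2) -> P3. 4 ppages; refcounts: pp0:4 pp1:4 pp2:4 pp3:4
Op 6: write(P1, v3, 109). refcount(pp3)=4>1 -> COPY to pp4. 5 ppages; refcounts: pp0:4 pp1:4 pp2:4 pp3:3 pp4:1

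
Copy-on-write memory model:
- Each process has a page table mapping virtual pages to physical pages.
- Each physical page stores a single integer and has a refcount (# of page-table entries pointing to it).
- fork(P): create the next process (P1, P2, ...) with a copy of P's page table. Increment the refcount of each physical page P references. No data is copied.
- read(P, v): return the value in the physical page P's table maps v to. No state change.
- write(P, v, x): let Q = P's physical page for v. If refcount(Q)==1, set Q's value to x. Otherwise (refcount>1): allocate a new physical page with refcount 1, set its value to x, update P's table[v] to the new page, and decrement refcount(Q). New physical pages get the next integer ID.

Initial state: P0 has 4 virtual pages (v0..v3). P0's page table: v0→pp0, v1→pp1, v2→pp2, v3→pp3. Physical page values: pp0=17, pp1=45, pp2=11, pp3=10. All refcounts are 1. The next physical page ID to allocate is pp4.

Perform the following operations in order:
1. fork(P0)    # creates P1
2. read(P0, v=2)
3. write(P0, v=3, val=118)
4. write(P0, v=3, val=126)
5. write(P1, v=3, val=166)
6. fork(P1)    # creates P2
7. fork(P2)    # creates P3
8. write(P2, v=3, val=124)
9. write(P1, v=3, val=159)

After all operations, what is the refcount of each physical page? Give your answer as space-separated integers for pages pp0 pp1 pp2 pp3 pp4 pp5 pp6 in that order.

Op 1: fork(P0) -> P1. 4 ppages; refcounts: pp0:2 pp1:2 pp2:2 pp3:2
Op 2: read(P0, v2) -> 11. No state change.
Op 3: write(P0, v3, 118). refcount(pp3)=2>1 -> COPY to pp4. 5 ppages; refcounts: pp0:2 pp1:2 pp2:2 pp3:1 pp4:1
Op 4: write(P0, v3, 126). refcount(pp4)=1 -> write in place. 5 ppages; refcounts: pp0:2 pp1:2 pp2:2 pp3:1 pp4:1
Op 5: write(P1, v3, 166). refcount(pp3)=1 -> write in place. 5 ppages; refcounts: pp0:2 pp1:2 pp2:2 pp3:1 pp4:1
Op 6: fork(P1) -> P2. 5 ppages; refcounts: pp0:3 pp1:3 pp2:3 pp3:2 pp4:1
Op 7: fork(P2) -> P3. 5 ppages; refcounts: pp0:4 pp1:4 pp2:4 pp3:3 pp4:1
Op 8: write(P2, v3, 124). refcount(pp3)=3>1 -> COPY to pp5. 6 ppages; refcounts: pp0:4 pp1:4 pp2:4 pp3:2 pp4:1 pp5:1
Op 9: write(P1, v3, 159). refcount(pp3)=2>1 -> COPY to pp6. 7 ppages; refcounts: pp0:4 pp1:4 pp2:4 pp3:1 pp4:1 pp5:1 pp6:1

Answer: 4 4 4 1 1 1 1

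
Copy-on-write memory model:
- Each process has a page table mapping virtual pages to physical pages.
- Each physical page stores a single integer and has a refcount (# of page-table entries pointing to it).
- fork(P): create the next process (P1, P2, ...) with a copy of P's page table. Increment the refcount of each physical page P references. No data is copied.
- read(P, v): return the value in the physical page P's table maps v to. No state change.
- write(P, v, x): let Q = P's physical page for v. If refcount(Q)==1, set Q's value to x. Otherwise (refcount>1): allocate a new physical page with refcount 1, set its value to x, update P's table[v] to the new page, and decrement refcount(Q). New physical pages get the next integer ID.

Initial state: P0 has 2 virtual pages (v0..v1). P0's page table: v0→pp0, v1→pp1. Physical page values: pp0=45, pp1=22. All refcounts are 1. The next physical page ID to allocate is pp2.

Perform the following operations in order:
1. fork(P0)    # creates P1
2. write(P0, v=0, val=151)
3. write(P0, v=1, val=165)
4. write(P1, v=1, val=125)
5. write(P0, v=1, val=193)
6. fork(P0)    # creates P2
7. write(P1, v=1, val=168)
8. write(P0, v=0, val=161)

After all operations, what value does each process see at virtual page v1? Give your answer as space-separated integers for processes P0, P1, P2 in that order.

Op 1: fork(P0) -> P1. 2 ppages; refcounts: pp0:2 pp1:2
Op 2: write(P0, v0, 151). refcount(pp0)=2>1 -> COPY to pp2. 3 ppages; refcounts: pp0:1 pp1:2 pp2:1
Op 3: write(P0, v1, 165). refcount(pp1)=2>1 -> COPY to pp3. 4 ppages; refcounts: pp0:1 pp1:1 pp2:1 pp3:1
Op 4: write(P1, v1, 125). refcount(pp1)=1 -> write in place. 4 ppages; refcounts: pp0:1 pp1:1 pp2:1 pp3:1
Op 5: write(P0, v1, 193). refcount(pp3)=1 -> write in place. 4 ppages; refcounts: pp0:1 pp1:1 pp2:1 pp3:1
Op 6: fork(P0) -> P2. 4 ppages; refcounts: pp0:1 pp1:1 pp2:2 pp3:2
Op 7: write(P1, v1, 168). refcount(pp1)=1 -> write in place. 4 ppages; refcounts: pp0:1 pp1:1 pp2:2 pp3:2
Op 8: write(P0, v0, 161). refcount(pp2)=2>1 -> COPY to pp4. 5 ppages; refcounts: pp0:1 pp1:1 pp2:1 pp3:2 pp4:1
P0: v1 -> pp3 = 193
P1: v1 -> pp1 = 168
P2: v1 -> pp3 = 193

Answer: 193 168 193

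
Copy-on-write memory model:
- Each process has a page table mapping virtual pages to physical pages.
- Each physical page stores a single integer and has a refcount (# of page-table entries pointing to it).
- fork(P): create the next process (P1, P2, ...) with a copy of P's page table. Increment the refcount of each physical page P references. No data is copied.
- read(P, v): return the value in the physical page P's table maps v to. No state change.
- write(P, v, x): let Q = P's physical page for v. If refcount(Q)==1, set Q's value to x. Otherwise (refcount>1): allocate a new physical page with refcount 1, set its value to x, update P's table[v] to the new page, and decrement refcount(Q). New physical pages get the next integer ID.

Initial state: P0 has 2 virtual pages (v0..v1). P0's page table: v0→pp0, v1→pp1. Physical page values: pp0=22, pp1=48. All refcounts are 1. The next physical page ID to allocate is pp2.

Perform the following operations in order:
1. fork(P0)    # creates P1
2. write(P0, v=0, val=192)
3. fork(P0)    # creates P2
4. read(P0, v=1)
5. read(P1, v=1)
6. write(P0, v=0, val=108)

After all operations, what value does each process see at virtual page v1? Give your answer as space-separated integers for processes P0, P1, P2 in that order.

Op 1: fork(P0) -> P1. 2 ppages; refcounts: pp0:2 pp1:2
Op 2: write(P0, v0, 192). refcount(pp0)=2>1 -> COPY to pp2. 3 ppages; refcounts: pp0:1 pp1:2 pp2:1
Op 3: fork(P0) -> P2. 3 ppages; refcounts: pp0:1 pp1:3 pp2:2
Op 4: read(P0, v1) -> 48. No state change.
Op 5: read(P1, v1) -> 48. No state change.
Op 6: write(P0, v0, 108). refcount(pp2)=2>1 -> COPY to pp3. 4 ppages; refcounts: pp0:1 pp1:3 pp2:1 pp3:1
P0: v1 -> pp1 = 48
P1: v1 -> pp1 = 48
P2: v1 -> pp1 = 48

Answer: 48 48 48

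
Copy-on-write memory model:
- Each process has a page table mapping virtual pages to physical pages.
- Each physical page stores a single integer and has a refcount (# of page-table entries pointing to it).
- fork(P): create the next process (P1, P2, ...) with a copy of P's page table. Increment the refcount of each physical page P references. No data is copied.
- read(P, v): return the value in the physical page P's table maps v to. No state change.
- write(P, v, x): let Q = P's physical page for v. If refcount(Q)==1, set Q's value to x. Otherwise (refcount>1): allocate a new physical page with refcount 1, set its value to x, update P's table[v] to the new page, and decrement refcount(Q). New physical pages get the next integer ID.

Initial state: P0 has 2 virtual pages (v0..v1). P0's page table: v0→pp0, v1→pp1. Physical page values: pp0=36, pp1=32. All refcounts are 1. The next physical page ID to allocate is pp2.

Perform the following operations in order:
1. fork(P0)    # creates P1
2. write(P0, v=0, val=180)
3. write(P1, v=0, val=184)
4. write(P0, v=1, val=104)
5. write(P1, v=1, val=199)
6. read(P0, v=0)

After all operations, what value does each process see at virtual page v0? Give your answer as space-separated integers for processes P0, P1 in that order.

Answer: 180 184

Derivation:
Op 1: fork(P0) -> P1. 2 ppages; refcounts: pp0:2 pp1:2
Op 2: write(P0, v0, 180). refcount(pp0)=2>1 -> COPY to pp2. 3 ppages; refcounts: pp0:1 pp1:2 pp2:1
Op 3: write(P1, v0, 184). refcount(pp0)=1 -> write in place. 3 ppages; refcounts: pp0:1 pp1:2 pp2:1
Op 4: write(P0, v1, 104). refcount(pp1)=2>1 -> COPY to pp3. 4 ppages; refcounts: pp0:1 pp1:1 pp2:1 pp3:1
Op 5: write(P1, v1, 199). refcount(pp1)=1 -> write in place. 4 ppages; refcounts: pp0:1 pp1:1 pp2:1 pp3:1
Op 6: read(P0, v0) -> 180. No state change.
P0: v0 -> pp2 = 180
P1: v0 -> pp0 = 184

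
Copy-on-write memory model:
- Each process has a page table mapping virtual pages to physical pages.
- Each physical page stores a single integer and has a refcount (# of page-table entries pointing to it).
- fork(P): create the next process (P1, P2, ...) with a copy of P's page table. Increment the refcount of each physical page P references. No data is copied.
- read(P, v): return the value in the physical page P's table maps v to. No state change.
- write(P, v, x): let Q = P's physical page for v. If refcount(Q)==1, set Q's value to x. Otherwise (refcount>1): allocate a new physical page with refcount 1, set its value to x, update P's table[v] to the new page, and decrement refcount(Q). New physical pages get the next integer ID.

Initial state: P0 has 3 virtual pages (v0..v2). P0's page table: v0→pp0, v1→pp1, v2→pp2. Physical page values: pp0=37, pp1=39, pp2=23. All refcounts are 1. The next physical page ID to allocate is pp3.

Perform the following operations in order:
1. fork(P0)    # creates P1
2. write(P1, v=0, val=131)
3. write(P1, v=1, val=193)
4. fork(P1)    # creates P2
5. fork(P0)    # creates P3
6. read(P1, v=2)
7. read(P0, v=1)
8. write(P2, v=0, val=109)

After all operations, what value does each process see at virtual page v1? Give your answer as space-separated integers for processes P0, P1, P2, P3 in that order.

Op 1: fork(P0) -> P1. 3 ppages; refcounts: pp0:2 pp1:2 pp2:2
Op 2: write(P1, v0, 131). refcount(pp0)=2>1 -> COPY to pp3. 4 ppages; refcounts: pp0:1 pp1:2 pp2:2 pp3:1
Op 3: write(P1, v1, 193). refcount(pp1)=2>1 -> COPY to pp4. 5 ppages; refcounts: pp0:1 pp1:1 pp2:2 pp3:1 pp4:1
Op 4: fork(P1) -> P2. 5 ppages; refcounts: pp0:1 pp1:1 pp2:3 pp3:2 pp4:2
Op 5: fork(P0) -> P3. 5 ppages; refcounts: pp0:2 pp1:2 pp2:4 pp3:2 pp4:2
Op 6: read(P1, v2) -> 23. No state change.
Op 7: read(P0, v1) -> 39. No state change.
Op 8: write(P2, v0, 109). refcount(pp3)=2>1 -> COPY to pp5. 6 ppages; refcounts: pp0:2 pp1:2 pp2:4 pp3:1 pp4:2 pp5:1
P0: v1 -> pp1 = 39
P1: v1 -> pp4 = 193
P2: v1 -> pp4 = 193
P3: v1 -> pp1 = 39

Answer: 39 193 193 39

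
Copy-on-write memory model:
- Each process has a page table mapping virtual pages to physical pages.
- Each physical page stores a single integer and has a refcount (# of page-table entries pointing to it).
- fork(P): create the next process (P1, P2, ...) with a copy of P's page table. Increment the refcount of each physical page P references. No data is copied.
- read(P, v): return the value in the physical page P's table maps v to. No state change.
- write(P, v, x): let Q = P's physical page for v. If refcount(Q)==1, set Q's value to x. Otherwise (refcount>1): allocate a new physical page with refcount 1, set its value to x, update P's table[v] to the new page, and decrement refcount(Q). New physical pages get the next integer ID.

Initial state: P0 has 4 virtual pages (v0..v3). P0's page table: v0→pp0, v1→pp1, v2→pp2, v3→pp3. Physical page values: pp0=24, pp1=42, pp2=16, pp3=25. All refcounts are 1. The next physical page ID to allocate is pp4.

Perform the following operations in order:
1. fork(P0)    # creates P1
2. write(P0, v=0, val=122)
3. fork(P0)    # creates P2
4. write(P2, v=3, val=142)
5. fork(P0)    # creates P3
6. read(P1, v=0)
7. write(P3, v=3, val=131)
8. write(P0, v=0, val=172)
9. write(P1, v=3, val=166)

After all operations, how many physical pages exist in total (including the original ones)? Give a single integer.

Op 1: fork(P0) -> P1. 4 ppages; refcounts: pp0:2 pp1:2 pp2:2 pp3:2
Op 2: write(P0, v0, 122). refcount(pp0)=2>1 -> COPY to pp4. 5 ppages; refcounts: pp0:1 pp1:2 pp2:2 pp3:2 pp4:1
Op 3: fork(P0) -> P2. 5 ppages; refcounts: pp0:1 pp1:3 pp2:3 pp3:3 pp4:2
Op 4: write(P2, v3, 142). refcount(pp3)=3>1 -> COPY to pp5. 6 ppages; refcounts: pp0:1 pp1:3 pp2:3 pp3:2 pp4:2 pp5:1
Op 5: fork(P0) -> P3. 6 ppages; refcounts: pp0:1 pp1:4 pp2:4 pp3:3 pp4:3 pp5:1
Op 6: read(P1, v0) -> 24. No state change.
Op 7: write(P3, v3, 131). refcount(pp3)=3>1 -> COPY to pp6. 7 ppages; refcounts: pp0:1 pp1:4 pp2:4 pp3:2 pp4:3 pp5:1 pp6:1
Op 8: write(P0, v0, 172). refcount(pp4)=3>1 -> COPY to pp7. 8 ppages; refcounts: pp0:1 pp1:4 pp2:4 pp3:2 pp4:2 pp5:1 pp6:1 pp7:1
Op 9: write(P1, v3, 166). refcount(pp3)=2>1 -> COPY to pp8. 9 ppages; refcounts: pp0:1 pp1:4 pp2:4 pp3:1 pp4:2 pp5:1 pp6:1 pp7:1 pp8:1

Answer: 9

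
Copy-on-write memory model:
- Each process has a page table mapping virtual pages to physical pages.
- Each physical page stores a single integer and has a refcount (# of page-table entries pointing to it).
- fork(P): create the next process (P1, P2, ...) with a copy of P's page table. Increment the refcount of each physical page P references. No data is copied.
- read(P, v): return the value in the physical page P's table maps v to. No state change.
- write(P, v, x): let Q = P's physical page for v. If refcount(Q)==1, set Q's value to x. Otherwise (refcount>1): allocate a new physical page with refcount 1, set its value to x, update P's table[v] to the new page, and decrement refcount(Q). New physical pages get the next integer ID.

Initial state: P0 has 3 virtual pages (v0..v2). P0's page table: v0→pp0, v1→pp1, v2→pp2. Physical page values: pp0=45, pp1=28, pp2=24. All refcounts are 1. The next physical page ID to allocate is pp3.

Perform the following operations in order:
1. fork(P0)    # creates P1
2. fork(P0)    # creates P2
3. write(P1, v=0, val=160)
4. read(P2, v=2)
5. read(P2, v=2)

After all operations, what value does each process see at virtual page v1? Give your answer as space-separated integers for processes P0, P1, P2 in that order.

Op 1: fork(P0) -> P1. 3 ppages; refcounts: pp0:2 pp1:2 pp2:2
Op 2: fork(P0) -> P2. 3 ppages; refcounts: pp0:3 pp1:3 pp2:3
Op 3: write(P1, v0, 160). refcount(pp0)=3>1 -> COPY to pp3. 4 ppages; refcounts: pp0:2 pp1:3 pp2:3 pp3:1
Op 4: read(P2, v2) -> 24. No state change.
Op 5: read(P2, v2) -> 24. No state change.
P0: v1 -> pp1 = 28
P1: v1 -> pp1 = 28
P2: v1 -> pp1 = 28

Answer: 28 28 28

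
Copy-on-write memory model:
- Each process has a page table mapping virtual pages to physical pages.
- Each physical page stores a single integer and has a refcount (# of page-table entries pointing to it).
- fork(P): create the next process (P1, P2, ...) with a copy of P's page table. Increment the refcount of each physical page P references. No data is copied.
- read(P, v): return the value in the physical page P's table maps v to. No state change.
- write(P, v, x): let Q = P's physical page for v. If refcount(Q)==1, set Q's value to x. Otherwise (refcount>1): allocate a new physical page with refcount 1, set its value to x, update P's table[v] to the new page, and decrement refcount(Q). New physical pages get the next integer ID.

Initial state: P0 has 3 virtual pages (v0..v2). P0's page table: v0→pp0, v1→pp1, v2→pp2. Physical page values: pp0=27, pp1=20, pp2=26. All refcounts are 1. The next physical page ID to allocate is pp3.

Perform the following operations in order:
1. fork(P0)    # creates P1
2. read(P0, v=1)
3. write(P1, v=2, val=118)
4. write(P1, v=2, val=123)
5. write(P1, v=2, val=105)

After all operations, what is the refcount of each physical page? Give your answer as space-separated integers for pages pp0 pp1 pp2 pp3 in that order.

Answer: 2 2 1 1

Derivation:
Op 1: fork(P0) -> P1. 3 ppages; refcounts: pp0:2 pp1:2 pp2:2
Op 2: read(P0, v1) -> 20. No state change.
Op 3: write(P1, v2, 118). refcount(pp2)=2>1 -> COPY to pp3. 4 ppages; refcounts: pp0:2 pp1:2 pp2:1 pp3:1
Op 4: write(P1, v2, 123). refcount(pp3)=1 -> write in place. 4 ppages; refcounts: pp0:2 pp1:2 pp2:1 pp3:1
Op 5: write(P1, v2, 105). refcount(pp3)=1 -> write in place. 4 ppages; refcounts: pp0:2 pp1:2 pp2:1 pp3:1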